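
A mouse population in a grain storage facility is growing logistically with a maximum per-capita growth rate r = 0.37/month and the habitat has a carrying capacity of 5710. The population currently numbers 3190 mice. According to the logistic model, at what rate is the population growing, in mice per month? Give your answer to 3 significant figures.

dN/dt = rN(1 − N/K) = 0.37 × 3190 × (1 − 3190/5710).
1 − 3190/5710 = 0.44133; dN/dt = 0.37 × 3190 × 0.44133 = 520.9.

521 mice per month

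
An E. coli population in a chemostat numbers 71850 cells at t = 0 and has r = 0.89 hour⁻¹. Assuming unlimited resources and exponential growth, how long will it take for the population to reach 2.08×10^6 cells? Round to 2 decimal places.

3.78 hours

Set N₀·e^(rt) = 2.08×10^6: e^(0.89·t) = 2.08×10^6/71850 = 28.949.
0.89·t = ln(28.949) = 3.3655, so t = 3.3655/0.89 = 3.7815.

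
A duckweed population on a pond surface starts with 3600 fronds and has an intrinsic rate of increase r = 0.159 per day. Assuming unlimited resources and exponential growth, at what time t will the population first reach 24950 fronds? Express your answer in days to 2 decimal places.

Set N₀·e^(rt) = 24950: e^(0.159·t) = 24950/3600 = 6.9306.
0.159·t = ln(6.9306) = 1.9359, so t = 1.9359/0.159 = 12.176.

12.18 days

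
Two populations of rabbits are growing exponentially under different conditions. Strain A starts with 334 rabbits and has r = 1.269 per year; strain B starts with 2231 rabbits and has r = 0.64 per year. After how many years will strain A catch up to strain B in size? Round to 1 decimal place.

Set 334·e^(1.269t) = 2231·e^(0.64t).
e^((1.269 − 0.64)t) = 2231/334 → e^(0.629·t) = 6.6796.
0.629·t = ln(6.6796) = 1.8991, so t = 1.8991/0.629 = 3.0192.

3.0 years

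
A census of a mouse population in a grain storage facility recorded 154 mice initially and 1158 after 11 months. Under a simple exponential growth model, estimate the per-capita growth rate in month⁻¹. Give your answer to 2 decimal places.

0.18 per month

From N(t) = N₀·e^(rt): e^(r·11) = 1158/154 = 7.5195.
r·11 = ln(7.5195) = 2.0175, so r = 2.0175/11 = 0.18341.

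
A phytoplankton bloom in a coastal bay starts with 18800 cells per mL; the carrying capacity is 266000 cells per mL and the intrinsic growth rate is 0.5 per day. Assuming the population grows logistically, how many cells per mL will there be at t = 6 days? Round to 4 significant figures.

160800 cells per mL

A = (K − N₀)/N₀ = (266000 − 18800)/18800 = 13.149.
N(t) = K/(1 + A·e^(−rt)) = 266000/(1 + 13.149×e^(−0.5×6)).
e^(−3) = 0.049787; denominator = 1 + 13.149×0.049787 = 1.6546.
N = 266000/1.6546 = 160759.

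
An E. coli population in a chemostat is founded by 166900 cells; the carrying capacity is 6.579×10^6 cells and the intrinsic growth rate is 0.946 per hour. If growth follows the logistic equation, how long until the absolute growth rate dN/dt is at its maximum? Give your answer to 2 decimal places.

3.86 hours

Logistic growth is fastest at N = K/2 = 3.2895×10^6.
A = (K − N₀)/N₀ = 38.419. Set K/(1 + A·e^(−rt)) = K/2 → A·e^(−rt) = 1.
e^(−0.946t) = 1/38.419 = 0.0260289, so t = ln(38.419)/0.946 = 3.6485/0.946 = 3.8568.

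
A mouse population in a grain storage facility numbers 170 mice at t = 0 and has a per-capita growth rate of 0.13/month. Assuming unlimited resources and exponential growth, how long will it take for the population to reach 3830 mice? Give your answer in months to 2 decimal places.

23.96 months

Set N₀·e^(rt) = 3830: e^(0.13·t) = 3830/170 = 22.529.
0.13·t = ln(22.529) = 3.1148, so t = 3.1148/0.13 = 23.96.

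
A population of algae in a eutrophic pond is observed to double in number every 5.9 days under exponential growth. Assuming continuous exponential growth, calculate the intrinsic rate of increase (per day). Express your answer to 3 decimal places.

r = ln(2)/t_d = 0.6931/5.9 = 0.11748.

0.117 per day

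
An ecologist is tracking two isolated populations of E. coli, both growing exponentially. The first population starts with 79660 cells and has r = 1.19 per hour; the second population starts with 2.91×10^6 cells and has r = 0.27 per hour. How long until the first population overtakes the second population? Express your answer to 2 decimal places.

3.91 hours

Set 79660·e^(1.19t) = 2.91×10^6·e^(0.27t).
e^((1.19 − 0.27)t) = 2.91×10^6/79660 → e^(0.92·t) = 36.53.
0.92·t = ln(36.53) = 3.5981, so t = 3.5981/0.92 = 3.911.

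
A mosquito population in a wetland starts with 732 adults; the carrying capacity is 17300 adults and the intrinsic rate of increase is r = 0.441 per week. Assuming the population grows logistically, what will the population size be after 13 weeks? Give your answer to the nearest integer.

A = (K − N₀)/N₀ = (17300 − 732)/732 = 22.634.
N(t) = K/(1 + A·e^(−rt)) = 17300/(1 + 22.634×e^(−0.441×13)).
e^(−5.733) = 0.0032374; denominator = 1 + 22.634×0.0032374 = 1.0733.
N = 17300/1.0733 = 16118.9.

16119 adults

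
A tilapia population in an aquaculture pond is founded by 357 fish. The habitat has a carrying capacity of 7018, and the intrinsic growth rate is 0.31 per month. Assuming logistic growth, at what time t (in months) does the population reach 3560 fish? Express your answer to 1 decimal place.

A = (K − N₀)/N₀ = (7018 − 357)/357 = 18.658.
Solve 7018/(1 + 18.658·e^(−0.31t)) = 3560: 1 + 18.658·e^(−0.31t) = 1.9713, so e^(−0.31t) = 0.05206.
−0.31·t = ln(0.05206) = -2.9554, so t = 2.9554/0.31 = 9.5334.

9.5 months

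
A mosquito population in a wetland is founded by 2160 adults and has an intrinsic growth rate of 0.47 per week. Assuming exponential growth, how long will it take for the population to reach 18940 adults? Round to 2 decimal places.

Set N₀·e^(rt) = 18940: e^(0.47·t) = 18940/2160 = 8.7685.
0.47·t = ln(8.7685) = 2.1712, so t = 2.1712/0.47 = 4.6195.

4.62 weeks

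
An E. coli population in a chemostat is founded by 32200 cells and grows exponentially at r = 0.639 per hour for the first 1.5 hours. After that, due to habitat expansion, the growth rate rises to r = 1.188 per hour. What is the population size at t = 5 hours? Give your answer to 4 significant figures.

5369000 cells

Phase 1: N(1.5) = 32200·e^(0.639×1.5) = 32200·e^0.9585 = 83970.6.
Phase 2 runs for 5 − 1.5 = 3.5 hours at r = 1.188.
N(5) = 83970.6·e^(1.188×3.5) = 83970.6·e^4.158 = 5.369373×10^6.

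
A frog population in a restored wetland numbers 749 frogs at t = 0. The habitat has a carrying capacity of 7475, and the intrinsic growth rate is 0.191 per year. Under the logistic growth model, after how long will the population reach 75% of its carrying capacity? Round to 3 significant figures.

A = (K − N₀)/N₀ = (7475 − 749)/749 = 8.98.
Solve 7475/(1 + 8.98·e^(−0.191t)) = 5606.25: 1 + 8.98·e^(−0.191t) = 1.3333, so e^(−0.191t) = 0.0371196.
−0.191·t = ln(0.0371196) = -3.2936, so t = 3.2936/0.191 = 17.244.

17.2 years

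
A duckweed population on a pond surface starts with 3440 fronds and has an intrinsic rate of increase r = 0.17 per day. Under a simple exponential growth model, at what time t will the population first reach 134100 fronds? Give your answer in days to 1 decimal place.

21.5 days

Set N₀·e^(rt) = 134100: e^(0.17·t) = 134100/3440 = 38.983.
0.17·t = ln(38.983) = 3.6631, so t = 3.6631/0.17 = 21.548.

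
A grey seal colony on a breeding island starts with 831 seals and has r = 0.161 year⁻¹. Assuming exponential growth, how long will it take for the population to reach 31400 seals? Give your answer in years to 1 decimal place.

Set N₀·e^(rt) = 31400: e^(0.161·t) = 31400/831 = 37.786.
0.161·t = ln(37.786) = 3.6319, so t = 3.6319/0.161 = 22.559.

22.6 years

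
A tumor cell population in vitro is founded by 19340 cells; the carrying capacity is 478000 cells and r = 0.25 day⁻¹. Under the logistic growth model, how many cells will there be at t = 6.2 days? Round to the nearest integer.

79223 cells

A = (K − N₀)/N₀ = (478000 − 19340)/19340 = 23.716.
N(t) = K/(1 + A·e^(−rt)) = 478000/(1 + 23.716×e^(−0.25×6.2)).
e^(−1.55) = 0.21225; denominator = 1 + 23.716×0.21225 = 6.0336.
N = 478000/6.0336 = 79223.1.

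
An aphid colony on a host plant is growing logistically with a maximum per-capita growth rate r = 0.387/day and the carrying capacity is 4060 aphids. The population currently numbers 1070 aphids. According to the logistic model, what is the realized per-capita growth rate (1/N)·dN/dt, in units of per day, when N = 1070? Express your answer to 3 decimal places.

(1/N)·dN/dt = r(1 − N/K) = 0.387 × (1 − 1070/4060).
= 0.387 × 0.73645 = 0.28501.

0.285 per day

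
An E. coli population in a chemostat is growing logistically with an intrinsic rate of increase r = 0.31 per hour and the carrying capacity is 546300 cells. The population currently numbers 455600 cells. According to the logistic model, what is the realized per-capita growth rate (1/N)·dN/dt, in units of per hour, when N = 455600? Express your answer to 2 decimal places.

(1/N)·dN/dt = r(1 − N/K) = 0.31 × (1 − 455600/546300).
= 0.31 × 0.16603 = 0.051468.

0.05 per hour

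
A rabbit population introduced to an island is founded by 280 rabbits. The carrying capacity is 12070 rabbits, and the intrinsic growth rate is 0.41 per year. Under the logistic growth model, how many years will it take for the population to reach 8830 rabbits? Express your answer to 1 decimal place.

A = (K − N₀)/N₀ = (12070 − 280)/280 = 42.107.
Solve 12070/(1 + 42.107·e^(−0.41t)) = 8830: 1 + 42.107·e^(−0.41t) = 1.3669, so e^(−0.41t) = 0.00871422.
−0.41·t = ln(0.00871422) = -4.7428, so t = 4.7428/0.41 = 11.568.

11.6 years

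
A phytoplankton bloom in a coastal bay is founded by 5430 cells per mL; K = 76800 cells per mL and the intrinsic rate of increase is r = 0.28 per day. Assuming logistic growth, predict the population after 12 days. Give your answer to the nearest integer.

52727 cells per mL

A = (K − N₀)/N₀ = (76800 − 5430)/5430 = 13.144.
N(t) = K/(1 + A·e^(−rt)) = 76800/(1 + 13.144×e^(−0.28×12)).
e^(−3.36) = 0.034735; denominator = 1 + 13.144×0.034735 = 1.4565.
N = 76800/1.4565 = 52727.4.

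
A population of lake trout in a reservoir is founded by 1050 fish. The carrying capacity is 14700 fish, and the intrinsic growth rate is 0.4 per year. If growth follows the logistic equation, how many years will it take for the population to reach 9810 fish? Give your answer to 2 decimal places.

8.15 years

A = (K − N₀)/N₀ = (14700 − 1050)/1050 = 13.
Solve 14700/(1 + 13·e^(−0.4t)) = 9810: 1 + 13·e^(−0.4t) = 1.4985, so e^(−0.4t) = 0.0383439.
−0.4·t = ln(0.0383439) = -3.2612, so t = 3.2612/0.4 = 8.1529.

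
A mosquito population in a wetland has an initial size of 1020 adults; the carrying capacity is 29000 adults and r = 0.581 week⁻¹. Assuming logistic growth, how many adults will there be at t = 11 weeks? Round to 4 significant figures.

A = (K − N₀)/N₀ = (29000 − 1020)/1020 = 27.431.
N(t) = K/(1 + A·e^(−rt)) = 29000/(1 + 27.431×e^(−0.581×11)).
e^(−6.391) = 0.0016766; denominator = 1 + 27.431×0.0016766 = 1.046.
N = 29000/1.046 = 27724.9.

27720 adults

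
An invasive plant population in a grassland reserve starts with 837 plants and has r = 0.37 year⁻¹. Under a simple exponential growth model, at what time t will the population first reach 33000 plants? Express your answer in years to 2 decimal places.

Set N₀·e^(rt) = 33000: e^(0.37·t) = 33000/837 = 39.427.
0.37·t = ln(39.427) = 3.6744, so t = 3.6744/0.37 = 9.9309.

9.93 years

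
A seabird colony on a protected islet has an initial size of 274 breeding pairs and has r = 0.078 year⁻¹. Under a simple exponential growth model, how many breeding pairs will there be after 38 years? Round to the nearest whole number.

N(t) = N₀·e^(rt) = 274 × e^(0.078×38) = 274 × e^2.964.
e^2.964 ≈ 19.375, so N ≈ 274 × 19.375 = 5308.84.

5309 breeding pairs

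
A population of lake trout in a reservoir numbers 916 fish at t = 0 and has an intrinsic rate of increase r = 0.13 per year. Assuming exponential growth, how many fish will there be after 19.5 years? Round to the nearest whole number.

11557 fish

N(t) = N₀·e^(rt) = 916 × e^(0.13×19.5) = 916 × e^2.535.
e^2.535 ≈ 12.616, so N ≈ 916 × 12.616 = 11556.7.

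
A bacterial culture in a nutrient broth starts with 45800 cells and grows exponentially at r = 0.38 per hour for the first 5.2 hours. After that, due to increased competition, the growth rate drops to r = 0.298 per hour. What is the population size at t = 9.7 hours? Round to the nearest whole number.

1263049 cells

Phase 1: N(5.2) = 45800·e^(0.38×5.2) = 45800·e^1.976 = 330393.
Phase 2 runs for 9.7 − 5.2 = 4.5 hours at r = 0.298.
N(9.7) = 330393·e^(0.298×4.5) = 330393·e^1.341 = 1.263049×10^6.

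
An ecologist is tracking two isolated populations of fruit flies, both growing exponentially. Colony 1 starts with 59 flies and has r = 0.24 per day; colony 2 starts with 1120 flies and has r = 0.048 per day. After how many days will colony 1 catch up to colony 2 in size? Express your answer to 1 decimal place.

Set 59·e^(0.24t) = 1120·e^(0.048t).
e^((0.24 − 0.048)t) = 1120/59 → e^(0.192·t) = 18.983.
0.192·t = ln(18.983) = 2.9435, so t = 2.9435/0.192 = 15.331.

15.3 days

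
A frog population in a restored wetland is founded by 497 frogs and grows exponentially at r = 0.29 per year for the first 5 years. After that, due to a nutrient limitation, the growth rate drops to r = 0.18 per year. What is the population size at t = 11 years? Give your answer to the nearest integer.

6239 frogs

Phase 1: N(5) = 497·e^(0.29×5) = 497·e^1.45 = 2118.77.
Phase 2 runs for 11 − 5 = 6 years at r = 0.18.
N(11) = 2118.77·e^(0.18×6) = 2118.77·e^1.08 = 6239.09.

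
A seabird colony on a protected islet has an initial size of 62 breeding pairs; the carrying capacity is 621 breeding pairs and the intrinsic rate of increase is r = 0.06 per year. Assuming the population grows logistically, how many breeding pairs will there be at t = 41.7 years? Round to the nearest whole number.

357 breeding pairs

A = (K − N₀)/N₀ = (621 − 62)/62 = 9.0161.
N(t) = K/(1 + A·e^(−rt)) = 621/(1 + 9.0161×e^(−0.06×41.7)).
e^(−2.502) = 0.081921; denominator = 1 + 9.0161×0.081921 = 1.7386.
N = 621/1.7386 = 357.182.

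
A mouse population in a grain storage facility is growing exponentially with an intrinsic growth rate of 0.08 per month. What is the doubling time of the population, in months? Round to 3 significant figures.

Doubling time t_d = ln(2)/r = 0.6931/0.08 = 8.6643.

8.66 months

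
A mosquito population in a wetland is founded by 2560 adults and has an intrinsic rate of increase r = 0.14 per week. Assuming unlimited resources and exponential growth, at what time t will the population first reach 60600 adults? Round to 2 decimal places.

Set N₀·e^(rt) = 60600: e^(0.14·t) = 60600/2560 = 23.672.
0.14·t = ln(23.672) = 3.1643, so t = 3.1643/0.14 = 22.602.

22.60 weeks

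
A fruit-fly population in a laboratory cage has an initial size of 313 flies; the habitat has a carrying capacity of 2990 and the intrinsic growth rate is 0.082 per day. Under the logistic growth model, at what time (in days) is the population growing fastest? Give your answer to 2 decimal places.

Logistic growth is fastest at N = K/2 = 1495.
A = (K − N₀)/N₀ = 8.5527. Set K/(1 + A·e^(−rt)) = K/2 → A·e^(−rt) = 1.
e^(−0.082t) = 1/8.5527 = 0.116922, so t = ln(8.5527)/0.082 = 2.1462/0.082 = 26.174.

26.17 days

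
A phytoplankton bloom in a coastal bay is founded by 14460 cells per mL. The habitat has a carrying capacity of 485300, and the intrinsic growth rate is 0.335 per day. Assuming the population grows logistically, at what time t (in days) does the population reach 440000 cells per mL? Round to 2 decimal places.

A = (K − N₀)/N₀ = (485300 − 14460)/14460 = 32.562.
Solve 485300/(1 + 32.562·e^(−0.335t)) = 440000: 1 + 32.562·e^(−0.335t) = 1.103, so e^(−0.335t) = 0.00316184.
−0.335·t = ln(0.00316184) = -5.7566, so t = 5.7566/0.335 = 17.184.

17.18 days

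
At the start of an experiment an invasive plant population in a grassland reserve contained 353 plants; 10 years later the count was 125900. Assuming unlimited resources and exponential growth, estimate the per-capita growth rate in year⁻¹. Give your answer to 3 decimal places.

From N(t) = N₀·e^(rt): e^(r·10) = 125900/353 = 356.66.
r·10 = ln(356.66) = 5.8768, so r = 5.8768/10 = 0.58768.

0.588 per year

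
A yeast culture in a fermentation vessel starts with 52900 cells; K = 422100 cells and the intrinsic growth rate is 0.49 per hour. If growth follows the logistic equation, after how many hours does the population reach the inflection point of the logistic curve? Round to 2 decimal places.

3.97 hours

Logistic growth is fastest at N = K/2 = 211050.
A = (K − N₀)/N₀ = 6.9792. Set K/(1 + A·e^(−rt)) = K/2 → A·e^(−rt) = 1.
e^(−0.49t) = 1/6.9792 = 0.143283, so t = ln(6.9792)/0.49 = 1.9429/0.49 = 3.9652.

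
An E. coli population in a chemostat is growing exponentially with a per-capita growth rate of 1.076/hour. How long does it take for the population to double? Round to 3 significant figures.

Doubling time t_d = ln(2)/r = 0.6931/1.076 = 0.64419.

0.644 hours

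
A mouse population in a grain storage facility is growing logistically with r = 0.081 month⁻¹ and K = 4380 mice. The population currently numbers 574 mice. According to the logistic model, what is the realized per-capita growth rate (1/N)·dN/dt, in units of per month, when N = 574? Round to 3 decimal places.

(1/N)·dN/dt = r(1 − N/K) = 0.081 × (1 − 574/4380).
= 0.081 × 0.86895 = 0.070385.

0.070 per month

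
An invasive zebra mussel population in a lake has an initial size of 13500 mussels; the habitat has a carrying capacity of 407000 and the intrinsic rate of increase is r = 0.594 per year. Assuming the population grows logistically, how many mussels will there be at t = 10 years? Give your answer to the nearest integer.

A = (K − N₀)/N₀ = (407000 − 13500)/13500 = 29.148.
N(t) = K/(1 + A·e^(−rt)) = 407000/(1 + 29.148×e^(−0.594×10)).
e^(−5.94) = 0.002632; denominator = 1 + 29.148×0.002632 = 1.0767.
N = 407000/1.0767 = 378000.

378000 mussels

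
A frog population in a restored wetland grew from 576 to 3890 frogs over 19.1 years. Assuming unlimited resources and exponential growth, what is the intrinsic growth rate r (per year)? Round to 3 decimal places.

0.100 per year

From N(t) = N₀·e^(rt): e^(r·19.1) = 3890/576 = 6.7535.
r·19.1 = ln(6.7535) = 1.9101, so r = 1.9101/19.1 = 0.1.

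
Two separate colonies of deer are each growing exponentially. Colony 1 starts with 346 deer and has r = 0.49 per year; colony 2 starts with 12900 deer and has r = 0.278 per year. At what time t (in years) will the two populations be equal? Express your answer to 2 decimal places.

17.07 years

Set 346·e^(0.49t) = 12900·e^(0.278t).
e^((0.49 − 0.278)t) = 12900/346 → e^(0.212·t) = 37.283.
0.212·t = ln(37.283) = 3.6185, so t = 3.6185/0.212 = 17.069.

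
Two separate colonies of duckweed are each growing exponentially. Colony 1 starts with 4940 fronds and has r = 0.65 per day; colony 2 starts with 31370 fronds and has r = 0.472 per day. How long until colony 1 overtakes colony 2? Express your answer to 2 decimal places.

10.38 days

Set 4940·e^(0.65t) = 31370·e^(0.472t).
e^((0.65 − 0.472)t) = 31370/4940 → e^(0.178·t) = 6.3502.
0.178·t = ln(6.3502) = 1.8485, so t = 1.8485/0.178 = 10.385.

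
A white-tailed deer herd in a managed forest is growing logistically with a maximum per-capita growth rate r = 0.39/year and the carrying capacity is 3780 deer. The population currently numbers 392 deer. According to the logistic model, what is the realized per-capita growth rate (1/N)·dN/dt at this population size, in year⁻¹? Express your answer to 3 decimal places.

0.350 per year

(1/N)·dN/dt = r(1 − N/K) = 0.39 × (1 − 392/3780).
= 0.39 × 0.8963 = 0.34956.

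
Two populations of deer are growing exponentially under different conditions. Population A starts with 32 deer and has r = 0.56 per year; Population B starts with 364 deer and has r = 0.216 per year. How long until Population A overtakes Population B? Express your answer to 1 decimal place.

7.1 years

Set 32·e^(0.56t) = 364·e^(0.216t).
e^((0.56 − 0.216)t) = 364/32 → e^(0.344·t) = 11.375.
0.344·t = ln(11.375) = 2.4314, so t = 2.4314/0.344 = 7.0681.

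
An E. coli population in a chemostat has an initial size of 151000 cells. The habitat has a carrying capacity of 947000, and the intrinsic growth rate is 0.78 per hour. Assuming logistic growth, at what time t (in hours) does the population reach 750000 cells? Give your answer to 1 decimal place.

3.8 hours

A = (K − N₀)/N₀ = (947000 − 151000)/151000 = 5.2715.
Solve 947000/(1 + 5.2715·e^(−0.78t)) = 750000: 1 + 5.2715·e^(−0.78t) = 1.2627, so e^(−0.78t) = 0.0498275.
−0.78·t = ln(0.0498275) = -2.9992, so t = 2.9992/0.78 = 3.8451.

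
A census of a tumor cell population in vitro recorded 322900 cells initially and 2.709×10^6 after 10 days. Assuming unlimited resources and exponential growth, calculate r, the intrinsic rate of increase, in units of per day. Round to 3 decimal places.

From N(t) = N₀·e^(rt): e^(r·10) = 2.709×10^6/322900 = 8.3896.
r·10 = ln(8.3896) = 2.127, so r = 2.127/10 = 0.2127.

0.213 per day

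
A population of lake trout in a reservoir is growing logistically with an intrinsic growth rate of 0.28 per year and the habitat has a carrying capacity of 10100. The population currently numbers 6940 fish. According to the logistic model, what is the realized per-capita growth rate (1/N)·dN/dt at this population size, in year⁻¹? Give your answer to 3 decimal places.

0.088 per year

(1/N)·dN/dt = r(1 − N/K) = 0.28 × (1 − 6940/10100).
= 0.28 × 0.31287 = 0.087604.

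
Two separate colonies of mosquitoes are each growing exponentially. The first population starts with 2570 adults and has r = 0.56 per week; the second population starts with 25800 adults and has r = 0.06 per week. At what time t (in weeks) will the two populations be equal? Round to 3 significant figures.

4.61 weeks

Set 2570·e^(0.56t) = 25800·e^(0.06t).
e^((0.56 − 0.06)t) = 25800/2570 → e^(0.5·t) = 10.039.
0.5·t = ln(10.039) = 2.3065, so t = 2.3065/0.5 = 4.6129.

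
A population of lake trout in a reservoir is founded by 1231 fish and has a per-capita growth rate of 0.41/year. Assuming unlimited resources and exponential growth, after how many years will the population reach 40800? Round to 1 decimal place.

Set N₀·e^(rt) = 40800: e^(0.41·t) = 40800/1231 = 33.144.
0.41·t = ln(33.144) = 3.5009, so t = 3.5009/0.41 = 8.5387.

8.5 years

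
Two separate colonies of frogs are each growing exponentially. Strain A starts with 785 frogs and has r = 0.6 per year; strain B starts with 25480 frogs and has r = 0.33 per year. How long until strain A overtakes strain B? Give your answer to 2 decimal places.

12.89 years

Set 785·e^(0.6t) = 25480·e^(0.33t).
e^((0.6 − 0.33)t) = 25480/785 → e^(0.27·t) = 32.459.
0.27·t = ln(32.459) = 3.48, so t = 3.48/0.27 = 12.889.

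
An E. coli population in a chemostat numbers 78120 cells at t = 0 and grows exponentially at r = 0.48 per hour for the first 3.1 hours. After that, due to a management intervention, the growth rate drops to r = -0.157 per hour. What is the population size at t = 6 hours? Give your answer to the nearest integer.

219411 cells

Phase 1: N(3.1) = 78120·e^(0.48×3.1) = 78120·e^1.488 = 345933.
Phase 2 runs for 6 − 3.1 = 2.9 hours at r = -0.157.
N(6) = 345933·e^(-0.157×2.9) = 345933·e^-0.4553 = 219411.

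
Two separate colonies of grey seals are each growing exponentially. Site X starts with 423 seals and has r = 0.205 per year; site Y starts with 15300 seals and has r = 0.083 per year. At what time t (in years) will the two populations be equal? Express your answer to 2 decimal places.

Set 423·e^(0.205t) = 15300·e^(0.083t).
e^((0.205 − 0.083)t) = 15300/423 → e^(0.122·t) = 36.17.
0.122·t = ln(36.17) = 3.5882, so t = 3.5882/0.122 = 29.412.

29.41 years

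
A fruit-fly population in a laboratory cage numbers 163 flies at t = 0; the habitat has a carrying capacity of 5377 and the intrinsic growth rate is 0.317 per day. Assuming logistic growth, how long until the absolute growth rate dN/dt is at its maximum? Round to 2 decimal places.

10.93 days

Logistic growth is fastest at N = K/2 = 2688.5.
A = (K − N₀)/N₀ = 31.988. Set K/(1 + A·e^(−rt)) = K/2 → A·e^(−rt) = 1.
e^(−0.317t) = 1/31.988 = 0.031262, so t = ln(31.988)/0.317 = 3.4654/0.317 = 10.932.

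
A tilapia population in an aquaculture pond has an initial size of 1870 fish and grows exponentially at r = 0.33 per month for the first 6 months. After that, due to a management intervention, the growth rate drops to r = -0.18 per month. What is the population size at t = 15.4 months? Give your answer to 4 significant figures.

Phase 1: N(6) = 1870·e^(0.33×6) = 1870·e^1.98 = 13543.9.
Phase 2 runs for 15.4 − 6 = 9.4 months at r = -0.18.
N(15.4) = 13543.9·e^(-0.18×9.4) = 13543.9·e^-1.692 = 2494.13.

2494 fish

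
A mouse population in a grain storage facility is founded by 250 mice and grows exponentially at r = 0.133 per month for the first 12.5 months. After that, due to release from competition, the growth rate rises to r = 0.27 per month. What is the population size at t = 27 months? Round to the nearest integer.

Phase 1: N(12.5) = 250·e^(0.133×12.5) = 250·e^1.663 = 1318.12.
Phase 2 runs for 27 − 12.5 = 14.5 months at r = 0.27.
N(27) = 1318.12·e^(0.27×14.5) = 1318.12·e^3.915 = 66102.4.

66102 mice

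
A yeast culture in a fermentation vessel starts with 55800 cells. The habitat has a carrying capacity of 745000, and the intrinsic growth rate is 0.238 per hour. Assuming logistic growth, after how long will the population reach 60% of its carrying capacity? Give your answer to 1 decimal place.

A = (K − N₀)/N₀ = (745000 − 55800)/55800 = 12.351.
Solve 745000/(1 + 12.351·e^(−0.238t)) = 447000: 1 + 12.351·e^(−0.238t) = 1.6667, so e^(−0.238t) = 0.0539756.
−0.238·t = ln(0.0539756) = -2.9192, so t = 2.9192/0.238 = 12.266.

12.3 hours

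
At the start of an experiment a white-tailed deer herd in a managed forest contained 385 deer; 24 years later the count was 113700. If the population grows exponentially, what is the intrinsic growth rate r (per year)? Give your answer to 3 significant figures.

0.237 per year

From N(t) = N₀·e^(rt): e^(r·24) = 113700/385 = 295.32.
r·24 = ln(295.32) = 5.6881, so r = 5.6881/24 = 0.237.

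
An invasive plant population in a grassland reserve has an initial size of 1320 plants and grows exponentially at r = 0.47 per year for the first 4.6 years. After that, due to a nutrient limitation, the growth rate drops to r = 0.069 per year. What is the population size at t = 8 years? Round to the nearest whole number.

14501 plants

Phase 1: N(4.6) = 1320·e^(0.47×4.6) = 1320·e^2.162 = 11468.8.
Phase 2 runs for 8 − 4.6 = 3.4 years at r = 0.069.
N(8) = 11468.8·e^(0.069×3.4) = 11468.8·e^0.2346 = 14501.2.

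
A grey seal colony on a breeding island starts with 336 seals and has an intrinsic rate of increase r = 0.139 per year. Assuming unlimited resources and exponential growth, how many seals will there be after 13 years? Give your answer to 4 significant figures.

2047 seals

N(t) = N₀·e^(rt) = 336 × e^(0.139×13) = 336 × e^1.807.
e^1.807 ≈ 6.0921, so N ≈ 336 × 6.0921 = 2046.96.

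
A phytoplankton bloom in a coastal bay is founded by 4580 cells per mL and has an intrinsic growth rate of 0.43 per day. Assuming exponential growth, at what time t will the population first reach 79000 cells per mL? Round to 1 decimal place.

Set N₀·e^(rt) = 79000: e^(0.43·t) = 79000/4580 = 17.249.
0.43·t = ln(17.249) = 2.8477, so t = 2.8477/0.43 = 6.6227.

6.6 days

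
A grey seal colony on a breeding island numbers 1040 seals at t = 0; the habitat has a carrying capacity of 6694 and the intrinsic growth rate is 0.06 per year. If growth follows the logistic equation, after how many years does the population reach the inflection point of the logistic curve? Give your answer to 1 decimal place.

28.2 years

Logistic growth is fastest at N = K/2 = 3347.
A = (K − N₀)/N₀ = 5.4365. Set K/(1 + A·e^(−rt)) = K/2 → A·e^(−rt) = 1.
e^(−0.06t) = 1/5.4365 = 0.183941, so t = ln(5.4365)/0.06 = 1.6931/0.06 = 28.219.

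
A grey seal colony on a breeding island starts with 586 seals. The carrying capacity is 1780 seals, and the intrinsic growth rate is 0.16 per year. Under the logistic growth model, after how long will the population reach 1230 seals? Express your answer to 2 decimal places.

9.48 years

A = (K − N₀)/N₀ = (1780 − 586)/586 = 2.0375.
Solve 1780/(1 + 2.0375·e^(−0.16t)) = 1230: 1 + 2.0375·e^(−0.16t) = 1.4472, so e^(−0.16t) = 0.219458.
−0.16·t = ln(0.219458) = -1.5166, so t = 1.5166/0.16 = 9.4787.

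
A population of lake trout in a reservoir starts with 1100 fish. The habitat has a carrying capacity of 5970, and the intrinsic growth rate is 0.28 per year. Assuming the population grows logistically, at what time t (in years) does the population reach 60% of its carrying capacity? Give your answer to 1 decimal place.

6.8 years

A = (K − N₀)/N₀ = (5970 − 1100)/1100 = 4.4273.
Solve 5970/(1 + 4.4273·e^(−0.28t)) = 3582: 1 + 4.4273·e^(−0.28t) = 1.6667, so e^(−0.28t) = 0.150582.
−0.28·t = ln(0.150582) = -1.8932, so t = 1.8932/0.28 = 6.7616.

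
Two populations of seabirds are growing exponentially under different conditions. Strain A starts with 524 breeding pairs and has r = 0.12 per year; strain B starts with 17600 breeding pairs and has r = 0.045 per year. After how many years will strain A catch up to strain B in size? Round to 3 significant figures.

46.9 years

Set 524·e^(0.12t) = 17600·e^(0.045t).
e^((0.12 − 0.045)t) = 17600/524 → e^(0.075·t) = 33.588.
0.075·t = ln(33.588) = 3.5142, so t = 3.5142/0.075 = 46.855.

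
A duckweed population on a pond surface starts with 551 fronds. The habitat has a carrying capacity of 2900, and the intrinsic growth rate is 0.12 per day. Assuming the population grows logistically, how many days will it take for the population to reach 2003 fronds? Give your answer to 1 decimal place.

18.8 days

A = (K − N₀)/N₀ = (2900 − 551)/551 = 4.2632.
Solve 2900/(1 + 4.2632·e^(−0.12t)) = 2003: 1 + 4.2632·e^(−0.12t) = 1.4478, so e^(−0.12t) = 0.105046.
−0.12·t = ln(0.105046) = -2.2534, so t = 2.2534/0.12 = 18.778.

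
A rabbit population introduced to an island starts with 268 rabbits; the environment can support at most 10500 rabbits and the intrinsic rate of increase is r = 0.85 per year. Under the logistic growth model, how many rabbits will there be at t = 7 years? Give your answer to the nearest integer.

9550 rabbits

A = (K − N₀)/N₀ = (10500 − 268)/268 = 38.179.
N(t) = K/(1 + A·e^(−rt)) = 10500/(1 + 38.179×e^(−0.85×7)).
e^(−5.95) = 0.0026058; denominator = 1 + 38.179×0.0026058 = 1.0995.
N = 10500/1.0995 = 9549.89.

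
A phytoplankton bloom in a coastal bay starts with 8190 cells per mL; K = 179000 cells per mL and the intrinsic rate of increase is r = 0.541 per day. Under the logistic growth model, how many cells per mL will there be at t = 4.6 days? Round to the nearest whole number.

65530 cells per mL

A = (K − N₀)/N₀ = (179000 − 8190)/8190 = 20.856.
N(t) = K/(1 + A·e^(−rt)) = 179000/(1 + 20.856×e^(−0.541×4.6)).
e^(−2.489) = 0.083026; denominator = 1 + 20.856×0.083026 = 2.7316.
N = 179000/2.7316 = 65529.7.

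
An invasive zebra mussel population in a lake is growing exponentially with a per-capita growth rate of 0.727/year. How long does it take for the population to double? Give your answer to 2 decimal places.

0.95 years

Doubling time t_d = ln(2)/r = 0.6931/0.727 = 0.95343.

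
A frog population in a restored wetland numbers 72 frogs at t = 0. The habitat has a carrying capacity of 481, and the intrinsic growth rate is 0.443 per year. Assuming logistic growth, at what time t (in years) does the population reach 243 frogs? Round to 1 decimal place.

A = (K − N₀)/N₀ = (481 − 72)/72 = 5.6806.
Solve 481/(1 + 5.6806·e^(−0.443t)) = 243: 1 + 5.6806·e^(−0.443t) = 1.9794, so e^(−0.443t) = 0.172417.
−0.443·t = ln(0.172417) = -1.7578, so t = 1.7578/0.443 = 3.968.

4.0 years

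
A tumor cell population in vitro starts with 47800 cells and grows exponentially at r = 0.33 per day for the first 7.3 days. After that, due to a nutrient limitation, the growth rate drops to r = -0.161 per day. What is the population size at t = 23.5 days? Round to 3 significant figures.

Phase 1: N(7.3) = 47800·e^(0.33×7.3) = 47800·e^2.409 = 531671.
Phase 2 runs for 23.5 − 7.3 = 16.2 days at r = -0.161.
N(23.5) = 531671·e^(-0.161×16.2) = 531671·e^-2.608 = 39166.7.

39200 cells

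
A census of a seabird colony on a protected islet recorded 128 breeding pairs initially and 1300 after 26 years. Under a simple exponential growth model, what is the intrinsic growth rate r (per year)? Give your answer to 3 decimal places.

From N(t) = N₀·e^(rt): e^(r·26) = 1300/128 = 10.156.
r·26 = ln(10.156) = 2.3181, so r = 2.3181/26 = 0.089157.

0.089 per year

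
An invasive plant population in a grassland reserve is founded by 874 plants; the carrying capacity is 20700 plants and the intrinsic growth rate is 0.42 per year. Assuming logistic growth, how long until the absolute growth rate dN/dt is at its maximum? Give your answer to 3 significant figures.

Logistic growth is fastest at N = K/2 = 10350.
A = (K − N₀)/N₀ = 22.684. Set K/(1 + A·e^(−rt)) = K/2 → A·e^(−rt) = 1.
e^(−0.42t) = 1/22.684 = 0.0440835, so t = ln(22.684)/0.42 = 3.1217/0.42 = 7.4325.

7.43 years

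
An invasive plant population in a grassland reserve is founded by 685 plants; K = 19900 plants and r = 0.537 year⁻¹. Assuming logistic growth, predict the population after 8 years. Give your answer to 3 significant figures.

A = (K − N₀)/N₀ = (19900 − 685)/685 = 28.051.
N(t) = K/(1 + A·e^(−rt)) = 19900/(1 + 28.051×e^(−0.537×8)).
e^(−4.296) = 0.013623; denominator = 1 + 28.051×0.013623 = 1.3821.
N = 19900/1.3821 = 14398.

14400 plants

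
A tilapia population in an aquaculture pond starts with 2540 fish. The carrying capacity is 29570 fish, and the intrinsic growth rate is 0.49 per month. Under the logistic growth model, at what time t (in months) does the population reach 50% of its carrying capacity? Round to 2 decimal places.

4.83 months

A = (K − N₀)/N₀ = (29570 − 2540)/2540 = 10.642.
Solve 29570/(1 + 10.642·e^(−0.49t)) = 14785: 1 + 10.642·e^(−0.49t) = 2, so e^(−0.49t) = 0.0939697.
−0.49·t = ln(0.0939697) = -2.3648, so t = 2.3648/0.49 = 4.8261.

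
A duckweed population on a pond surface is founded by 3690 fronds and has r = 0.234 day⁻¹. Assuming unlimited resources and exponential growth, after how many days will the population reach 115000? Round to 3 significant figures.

Set N₀·e^(rt) = 115000: e^(0.234·t) = 115000/3690 = 31.165.
0.234·t = ln(31.165) = 3.4393, so t = 3.4393/0.234 = 14.698.

14.7 days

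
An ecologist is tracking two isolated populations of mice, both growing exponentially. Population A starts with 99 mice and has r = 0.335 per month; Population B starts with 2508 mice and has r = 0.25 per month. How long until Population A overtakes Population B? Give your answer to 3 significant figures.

38.0 months

Set 99·e^(0.335t) = 2508·e^(0.25t).
e^((0.335 − 0.25)t) = 2508/99 → e^(0.085·t) = 25.333.
0.085·t = ln(25.333) = 3.2321, so t = 3.2321/0.085 = 38.025.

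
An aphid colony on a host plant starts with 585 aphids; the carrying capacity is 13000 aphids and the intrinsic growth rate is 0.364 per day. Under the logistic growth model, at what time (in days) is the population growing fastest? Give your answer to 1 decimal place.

8.4 days

Logistic growth is fastest at N = K/2 = 6500.
A = (K − N₀)/N₀ = 21.222. Set K/(1 + A·e^(−rt)) = K/2 → A·e^(−rt) = 1.
e^(−0.364t) = 1/21.222 = 0.0471204, so t = ln(21.222)/0.364 = 3.055/0.364 = 8.393.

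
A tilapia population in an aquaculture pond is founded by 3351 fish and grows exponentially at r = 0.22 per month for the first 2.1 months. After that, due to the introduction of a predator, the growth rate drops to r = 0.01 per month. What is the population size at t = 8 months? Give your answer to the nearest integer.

Phase 1: N(2.1) = 3351·e^(0.22×2.1) = 3351·e^0.462 = 5318.86.
Phase 2 runs for 8 − 2.1 = 5.9 months at r = 0.01.
N(8) = 5318.86·e^(0.01×5.9) = 5318.86·e^0.059 = 5642.11.

5642 fish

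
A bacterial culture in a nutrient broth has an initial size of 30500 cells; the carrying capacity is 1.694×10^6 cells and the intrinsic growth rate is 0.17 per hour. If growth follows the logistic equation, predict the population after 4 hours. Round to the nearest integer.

59166 cells

A = (K − N₀)/N₀ = (1.694×10^6 − 30500)/30500 = 54.541.
N(t) = K/(1 + A·e^(−rt)) = 1.694×10^6/(1 + 54.541×e^(−0.17×4)).
e^(−0.68) = 0.50662; denominator = 1 + 54.541×0.50662 = 28.631.
N = 1.694×10^6/28.631 = 59165.8.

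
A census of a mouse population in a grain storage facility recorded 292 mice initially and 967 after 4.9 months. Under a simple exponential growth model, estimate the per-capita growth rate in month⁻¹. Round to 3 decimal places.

From N(t) = N₀·e^(rt): e^(r·4.9) = 967/292 = 3.3116.
r·4.9 = ln(3.3116) = 1.1974, so r = 1.1974/4.9 = 0.24438.

0.244 per month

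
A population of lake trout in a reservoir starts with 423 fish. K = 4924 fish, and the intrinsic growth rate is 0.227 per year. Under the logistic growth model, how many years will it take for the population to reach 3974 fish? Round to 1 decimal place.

A = (K − N₀)/N₀ = (4924 − 423)/423 = 10.641.
Solve 4924/(1 + 10.641·e^(−0.227t)) = 3974: 1 + 10.641·e^(−0.227t) = 1.2391, so e^(−0.227t) = 0.0224661.
−0.227·t = ln(0.0224661) = -3.7957, so t = 3.7957/0.227 = 16.721.

16.7 years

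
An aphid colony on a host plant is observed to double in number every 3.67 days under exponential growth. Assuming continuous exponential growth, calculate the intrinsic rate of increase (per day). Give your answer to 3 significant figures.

r = ln(2)/t_d = 0.6931/3.67 = 0.18887.

0.189 per day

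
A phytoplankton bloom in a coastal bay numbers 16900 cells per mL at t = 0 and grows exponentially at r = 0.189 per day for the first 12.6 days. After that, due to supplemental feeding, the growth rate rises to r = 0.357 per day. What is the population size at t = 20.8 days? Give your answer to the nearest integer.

3415618 cells per mL

Phase 1: N(12.6) = 16900·e^(0.189×12.6) = 16900·e^2.381 = 182859.
Phase 2 runs for 20.8 − 12.6 = 8.2 days at r = 0.357.
N(20.8) = 182859·e^(0.357×8.2) = 182859·e^2.927 = 3.415618×10^6.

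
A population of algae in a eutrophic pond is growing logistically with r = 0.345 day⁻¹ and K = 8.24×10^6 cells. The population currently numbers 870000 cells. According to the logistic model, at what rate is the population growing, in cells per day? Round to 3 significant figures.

268000 cells per day

dN/dt = rN(1 − N/K) = 0.345 × 870000 × (1 − 870000/8.24×10^6).
1 − 870000/8.24×10^6 = 0.89442; dN/dt = 0.345 × 870000 × 0.89442 = 2.68459×10^5.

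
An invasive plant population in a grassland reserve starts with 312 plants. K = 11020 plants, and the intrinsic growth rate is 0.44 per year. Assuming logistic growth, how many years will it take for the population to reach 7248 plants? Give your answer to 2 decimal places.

9.52 years

A = (K − N₀)/N₀ = (11020 − 312)/312 = 34.321.
Solve 11020/(1 + 34.321·e^(−0.44t)) = 7248: 1 + 34.321·e^(−0.44t) = 1.5204, so e^(−0.44t) = 0.0151635.
−0.44·t = ln(0.0151635) = -4.1889, so t = 4.1889/0.44 = 9.5201.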